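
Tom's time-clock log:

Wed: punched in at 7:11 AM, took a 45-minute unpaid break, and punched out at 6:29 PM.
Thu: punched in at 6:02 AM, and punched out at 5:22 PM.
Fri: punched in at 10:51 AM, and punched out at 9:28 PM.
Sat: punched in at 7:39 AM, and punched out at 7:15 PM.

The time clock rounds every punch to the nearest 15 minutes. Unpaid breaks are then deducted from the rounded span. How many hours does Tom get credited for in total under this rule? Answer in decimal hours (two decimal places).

44.00 hours

Wed: in 7:11 AM→7:15 AM, out 6:29 PM→6:30 PM; 11 h 15 min − 45 min = 10 h 30 min
Thu: in 6:02 AM→6:00 AM, out 5:22 PM→5:15 PM; 11 h 15 min
Fri: in 10:51 AM→10:45 AM, out 9:28 PM→9:30 PM; 10 h 45 min
Sat: in 7:39 AM→7:45 AM, out 7:15 PM→7:15 PM; 11 h 30 min
Total credited: 44 h 0 min.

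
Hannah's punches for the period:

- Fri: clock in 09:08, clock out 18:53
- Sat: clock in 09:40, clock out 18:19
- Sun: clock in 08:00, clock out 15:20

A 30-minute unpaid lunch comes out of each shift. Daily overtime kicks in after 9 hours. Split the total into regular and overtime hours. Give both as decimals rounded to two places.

Regular 23.98 hours, overtime 0.25 hours

Fri: 09:08–18:53 = 9 h 45 min; less 30 min break → 9 h 15 min
Sat: 09:40–18:19 = 8 h 39 min; less 30 min break → 8 h 9 min
Sun: 08:00–15:20 = 7 h 20 min; less 30 min break → 6 h 50 min
Fri reg 9 h 0 min / OT 0 h 15 min; Sat reg 8 h 9 min / OT 0 h 0 min; Sun reg 6 h 50 min / OT 0 h 0 min.
Totals: regular 23 h 59 min, overtime 0 h 15 min.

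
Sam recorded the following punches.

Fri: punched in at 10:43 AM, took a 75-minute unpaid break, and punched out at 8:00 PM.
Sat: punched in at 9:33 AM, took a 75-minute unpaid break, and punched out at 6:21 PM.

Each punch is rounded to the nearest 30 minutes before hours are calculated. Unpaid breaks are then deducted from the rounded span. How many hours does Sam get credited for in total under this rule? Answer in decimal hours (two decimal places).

Fri: in 10:43 AM→10:30 AM, out 8:00 PM→8:00 PM; 9 h 30 min − 75 min = 8 h 15 min
Sat: in 9:33 AM→9:30 AM, out 6:21 PM→6:30 PM; 9 h 0 min − 75 min = 7 h 45 min
Total credited: 16 h 0 min.

16.00 hours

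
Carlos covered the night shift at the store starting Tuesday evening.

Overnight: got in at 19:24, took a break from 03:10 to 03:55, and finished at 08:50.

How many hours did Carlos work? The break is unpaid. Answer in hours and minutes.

12 h 41 min

Overnight: 19:24 → midnight = 4 h 36 min; midnight → 08:50 = 8 h 50 min; span 13 h 26 min; less 45 min break → 12 h 41 min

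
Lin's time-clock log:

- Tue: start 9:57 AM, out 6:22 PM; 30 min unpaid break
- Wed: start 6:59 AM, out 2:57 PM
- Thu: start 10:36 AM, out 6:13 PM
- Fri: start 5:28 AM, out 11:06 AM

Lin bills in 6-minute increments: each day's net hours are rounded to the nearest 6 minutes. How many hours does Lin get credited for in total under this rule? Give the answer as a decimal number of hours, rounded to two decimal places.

29.10 hours

Tue: 9:57 AM–6:22 PM = 8 h 25 min − 30 min = 7 h 55 min → rounds to 7 h 54 min
Wed: 6:59 AM–2:57 PM = 7 h 58 min → rounds to 8 h 0 min
Thu: 10:36 AM–6:13 PM = 7 h 37 min → rounds to 7 h 36 min
Fri: 5:28 AM–11:06 AM = 5 h 38 min → rounds to 5 h 36 min
Total credited: 29 h 6 min.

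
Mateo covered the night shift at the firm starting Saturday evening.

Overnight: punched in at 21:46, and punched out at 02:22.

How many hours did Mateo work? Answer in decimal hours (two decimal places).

Overnight: 21:46 → midnight = 2 h 14 min; midnight → 02:22 = 2 h 22 min; span 4 h 36 min

4.60 hours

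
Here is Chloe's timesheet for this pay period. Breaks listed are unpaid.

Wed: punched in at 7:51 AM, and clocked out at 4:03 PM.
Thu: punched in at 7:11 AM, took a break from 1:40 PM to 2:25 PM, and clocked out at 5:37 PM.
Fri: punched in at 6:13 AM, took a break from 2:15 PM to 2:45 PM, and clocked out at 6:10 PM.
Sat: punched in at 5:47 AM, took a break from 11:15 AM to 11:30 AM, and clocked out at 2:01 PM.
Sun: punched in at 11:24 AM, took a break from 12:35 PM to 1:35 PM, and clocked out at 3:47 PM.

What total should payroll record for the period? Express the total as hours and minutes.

40 h 42 min

Wed: 7:51 AM–4:03 PM = 8 h 12 min
Thu: 7:11 AM–5:37 PM = 10 h 26 min; less 45 min break → 9 h 41 min
Fri: 6:13 AM–6:10 PM = 11 h 57 min; less 30 min break → 11 h 27 min
Sat: 5:47 AM–2:01 PM = 8 h 14 min; less 15 min break → 7 h 59 min
Sun: 11:24 AM–3:47 PM = 4 h 23 min; less 60 min break → 3 h 23 min
Total: 8 h 12 min + 9 h 41 min + 11 h 27 min + 7 h 59 min + 3 h 23 min = 40 h 42 min.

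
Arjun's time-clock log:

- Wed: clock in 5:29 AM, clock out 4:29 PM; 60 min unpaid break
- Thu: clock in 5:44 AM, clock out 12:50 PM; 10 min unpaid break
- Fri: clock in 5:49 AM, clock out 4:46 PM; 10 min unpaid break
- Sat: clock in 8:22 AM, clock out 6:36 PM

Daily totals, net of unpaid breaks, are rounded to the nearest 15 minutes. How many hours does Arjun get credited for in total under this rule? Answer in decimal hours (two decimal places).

38.00 hours

Wed: 5:29 AM–4:29 PM = 11 h 0 min − 60 min = 10 h 0 min → rounds to 10 h 0 min
Thu: 5:44 AM–12:50 PM = 7 h 6 min − 10 min = 6 h 56 min → rounds to 7 h 0 min
Fri: 5:49 AM–4:46 PM = 10 h 57 min − 10 min = 10 h 47 min → rounds to 10 h 45 min
Sat: 8:22 AM–6:36 PM = 10 h 14 min → rounds to 10 h 15 min
Total credited: 38 h 0 min.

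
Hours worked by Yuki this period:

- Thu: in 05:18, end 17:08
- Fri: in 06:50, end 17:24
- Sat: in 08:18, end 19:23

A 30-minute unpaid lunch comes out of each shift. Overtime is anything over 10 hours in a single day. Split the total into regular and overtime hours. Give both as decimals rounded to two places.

Regular 30.00 hours, overtime 1.98 hours

Thu: 05:18–17:08 = 11 h 50 min; less 30 min break → 11 h 20 min
Fri: 06:50–17:24 = 10 h 34 min; less 30 min break → 10 h 4 min
Sat: 08:18–19:23 = 11 h 5 min; less 30 min break → 10 h 35 min
Thu reg 10 h 0 min / OT 1 h 20 min; Fri reg 10 h 0 min / OT 0 h 4 min; Sat reg 10 h 0 min / OT 0 h 35 min.
Totals: regular 30 h 0 min, overtime 1 h 59 min.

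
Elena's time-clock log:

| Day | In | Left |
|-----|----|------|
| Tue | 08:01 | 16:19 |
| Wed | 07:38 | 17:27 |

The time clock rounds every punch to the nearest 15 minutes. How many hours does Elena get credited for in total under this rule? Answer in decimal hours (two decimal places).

18.00 hours

Tue: in 08:01→08:00, out 16:19→16:15; 8 h 15 min
Wed: in 07:38→07:45, out 17:27→17:30; 9 h 45 min
Total credited: 18 h 0 min.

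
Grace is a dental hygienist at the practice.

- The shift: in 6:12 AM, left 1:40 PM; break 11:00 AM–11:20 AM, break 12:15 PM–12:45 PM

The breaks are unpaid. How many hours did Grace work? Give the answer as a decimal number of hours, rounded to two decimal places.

The shift: 6:12 AM–1:40 PM = 7 h 28 min; less 50 min break → 6 h 38 min

6.63 hours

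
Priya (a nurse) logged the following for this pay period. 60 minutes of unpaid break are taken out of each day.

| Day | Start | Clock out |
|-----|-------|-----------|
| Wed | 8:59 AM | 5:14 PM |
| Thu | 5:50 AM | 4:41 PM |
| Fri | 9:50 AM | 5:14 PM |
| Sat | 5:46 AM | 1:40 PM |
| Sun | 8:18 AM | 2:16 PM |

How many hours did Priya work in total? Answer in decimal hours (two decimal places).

Wed: 8:59 AM–5:14 PM = 8 h 15 min; less 60 min break → 7 h 15 min
Thu: 5:50 AM–4:41 PM = 10 h 51 min; less 60 min break → 9 h 51 min
Fri: 9:50 AM–5:14 PM = 7 h 24 min; less 60 min break → 6 h 24 min
Sat: 5:46 AM–1:40 PM = 7 h 54 min; less 60 min break → 6 h 54 min
Sun: 8:18 AM–2:16 PM = 5 h 58 min; less 60 min break → 4 h 58 min
Total: 7 h 15 min + 9 h 51 min + 6 h 24 min + 6 h 54 min + 4 h 58 min = 35 h 22 min.

35.37 hours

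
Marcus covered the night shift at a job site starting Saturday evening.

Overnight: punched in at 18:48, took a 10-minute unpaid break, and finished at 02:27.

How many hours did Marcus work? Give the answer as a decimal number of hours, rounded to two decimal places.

7.48 hours

Overnight: 18:48 → midnight = 5 h 12 min; midnight → 02:27 = 2 h 27 min; span 7 h 39 min; less 10 min break → 7 h 29 min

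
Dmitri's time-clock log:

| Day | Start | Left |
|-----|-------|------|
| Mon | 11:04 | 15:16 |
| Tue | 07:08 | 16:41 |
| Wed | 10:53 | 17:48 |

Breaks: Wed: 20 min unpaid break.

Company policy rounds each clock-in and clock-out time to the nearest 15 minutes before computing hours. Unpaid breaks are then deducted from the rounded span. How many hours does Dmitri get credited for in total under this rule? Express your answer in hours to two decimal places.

20.17 hours

Mon: in 11:04→11:00, out 15:16→15:15; 4 h 15 min
Tue: in 07:08→07:15, out 16:41→16:45; 9 h 30 min
Wed: in 10:53→11:00, out 17:48→17:45; 6 h 45 min − 20 min = 6 h 25 min
Total credited: 20 h 10 min.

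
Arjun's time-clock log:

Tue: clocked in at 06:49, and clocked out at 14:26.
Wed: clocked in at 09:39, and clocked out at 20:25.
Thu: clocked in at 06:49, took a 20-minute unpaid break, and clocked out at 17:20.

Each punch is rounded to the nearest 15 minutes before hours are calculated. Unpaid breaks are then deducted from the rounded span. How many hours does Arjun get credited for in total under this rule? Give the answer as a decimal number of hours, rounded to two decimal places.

Tue: in 06:49→06:45, out 14:26→14:30; 7 h 45 min
Wed: in 09:39→09:45, out 20:25→20:30; 10 h 45 min
Thu: in 06:49→06:45, out 17:20→17:15; 10 h 30 min − 20 min = 10 h 10 min
Total credited: 28 h 40 min.

28.67 hours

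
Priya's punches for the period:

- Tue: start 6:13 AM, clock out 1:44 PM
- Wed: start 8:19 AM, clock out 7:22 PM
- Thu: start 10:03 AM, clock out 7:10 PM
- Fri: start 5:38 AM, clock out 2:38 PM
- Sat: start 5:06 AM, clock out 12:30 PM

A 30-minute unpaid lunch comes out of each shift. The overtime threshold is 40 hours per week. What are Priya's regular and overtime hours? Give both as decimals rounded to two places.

Tue: 6:13 AM–1:44 PM = 7 h 31 min; less 30 min break → 7 h 1 min
Wed: 8:19 AM–7:22 PM = 11 h 3 min; less 30 min break → 10 h 33 min
Thu: 10:03 AM–7:10 PM = 9 h 7 min; less 30 min break → 8 h 37 min
Fri: 5:38 AM–2:38 PM = 9 h 0 min; less 30 min break → 8 h 30 min
Sat: 5:06 AM–12:30 PM = 7 h 24 min; less 30 min break → 6 h 54 min
Total worked: 41 h 35 min = 41.58 h.
Threshold 40 h → overtime 1 h 35 min, regular 40 h 0 min.

Regular 40.00 hours, overtime 1.58 hours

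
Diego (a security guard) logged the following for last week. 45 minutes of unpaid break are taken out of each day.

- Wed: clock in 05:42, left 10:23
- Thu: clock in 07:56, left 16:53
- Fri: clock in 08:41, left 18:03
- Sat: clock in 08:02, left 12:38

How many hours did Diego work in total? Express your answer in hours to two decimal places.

24.60 hours

Wed: 05:42–10:23 = 4 h 41 min; less 45 min break → 3 h 56 min
Thu: 07:56–16:53 = 8 h 57 min; less 45 min break → 8 h 12 min
Fri: 08:41–18:03 = 9 h 22 min; less 45 min break → 8 h 37 min
Sat: 08:02–12:38 = 4 h 36 min; less 45 min break → 3 h 51 min
Total: 3 h 56 min + 8 h 12 min + 8 h 37 min + 3 h 51 min = 24 h 36 min.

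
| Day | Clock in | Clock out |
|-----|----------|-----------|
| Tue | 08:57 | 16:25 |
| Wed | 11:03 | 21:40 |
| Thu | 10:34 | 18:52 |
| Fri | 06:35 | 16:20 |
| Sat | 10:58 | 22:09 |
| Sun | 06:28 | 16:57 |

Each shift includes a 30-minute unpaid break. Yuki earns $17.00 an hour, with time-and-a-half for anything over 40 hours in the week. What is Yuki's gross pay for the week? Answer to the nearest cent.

$1057.40

Tue: 08:57–16:25 = 7 h 28 min; less 30 min break → 6 h 58 min
Wed: 11:03–21:40 = 10 h 37 min; less 30 min break → 10 h 7 min
Thu: 10:34–18:52 = 8 h 18 min; less 30 min break → 7 h 48 min
Fri: 06:35–16:20 = 9 h 45 min; less 30 min break → 9 h 15 min
Sat: 10:58–22:09 = 11 h 11 min; less 30 min break → 10 h 41 min
Sun: 06:28–16:57 = 10 h 29 min; less 30 min break → 9 h 59 min
Total worked: 54 h 48 min = 3288 min.
Regular 40 h 0 min = 2400 min at $17.00/h; overtime 14 h 48 min = 888 min at $25.50/h.
Pay = (2400 × $17.00 + 888 × $25.50) ÷ 60 = $1057.40.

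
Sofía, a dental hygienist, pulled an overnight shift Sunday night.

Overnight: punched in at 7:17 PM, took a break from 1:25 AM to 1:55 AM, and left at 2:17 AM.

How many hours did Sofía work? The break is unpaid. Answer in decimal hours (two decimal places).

Overnight: 7:17 PM → midnight = 4 h 43 min; midnight → 2:17 AM = 2 h 17 min; span 7 h 0 min; less 30 min break → 6 h 30 min

6.50 hours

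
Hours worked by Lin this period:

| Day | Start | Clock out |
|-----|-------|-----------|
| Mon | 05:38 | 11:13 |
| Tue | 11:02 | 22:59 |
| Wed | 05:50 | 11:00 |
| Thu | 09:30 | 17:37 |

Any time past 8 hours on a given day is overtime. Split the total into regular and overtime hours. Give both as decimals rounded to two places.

Mon: 05:38–11:13 = 5 h 35 min
Tue: 11:02–22:59 = 11 h 57 min
Wed: 05:50–11:00 = 5 h 10 min
Thu: 09:30–17:37 = 8 h 7 min
Mon reg 5 h 35 min / OT 0 h 0 min; Tue reg 8 h 0 min / OT 3 h 57 min; Wed reg 5 h 10 min / OT 0 h 0 min; Thu reg 8 h 0 min / OT 0 h 7 min.
Totals: regular 26 h 45 min, overtime 4 h 4 min.

Regular 26.75 hours, overtime 4.07 hours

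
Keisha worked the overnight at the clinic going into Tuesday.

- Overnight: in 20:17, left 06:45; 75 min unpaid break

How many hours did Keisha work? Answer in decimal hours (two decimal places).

Overnight: 20:17 → midnight = 3 h 43 min; midnight → 06:45 = 6 h 45 min; span 10 h 28 min; less 75 min break → 9 h 13 min

9.22 hours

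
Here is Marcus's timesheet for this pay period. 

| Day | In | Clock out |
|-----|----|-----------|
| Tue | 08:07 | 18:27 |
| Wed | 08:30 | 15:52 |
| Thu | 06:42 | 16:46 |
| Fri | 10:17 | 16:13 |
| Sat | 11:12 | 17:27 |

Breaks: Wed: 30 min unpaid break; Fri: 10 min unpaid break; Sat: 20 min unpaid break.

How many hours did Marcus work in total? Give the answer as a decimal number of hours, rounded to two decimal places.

Tue: 08:07–18:27 = 10 h 20 min
Wed: 08:30–15:52 = 7 h 22 min; less 30 min break → 6 h 52 min
Thu: 06:42–16:46 = 10 h 4 min
Fri: 10:17–16:13 = 5 h 56 min; less 10 min break → 5 h 46 min
Sat: 11:12–17:27 = 6 h 15 min; less 20 min break → 5 h 55 min
Total: 10 h 20 min + 6 h 52 min + 10 h 4 min + 5 h 46 min + 5 h 55 min = 38 h 57 min.

38.95 hours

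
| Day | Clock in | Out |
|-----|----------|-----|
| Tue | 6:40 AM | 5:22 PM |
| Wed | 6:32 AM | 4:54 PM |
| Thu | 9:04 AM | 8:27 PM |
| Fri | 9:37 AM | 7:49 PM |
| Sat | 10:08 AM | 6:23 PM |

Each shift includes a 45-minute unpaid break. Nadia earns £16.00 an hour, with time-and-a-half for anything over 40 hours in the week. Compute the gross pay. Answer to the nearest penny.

Tue: 6:40 AM–5:22 PM = 10 h 42 min; less 45 min break → 9 h 57 min
Wed: 6:32 AM–4:54 PM = 10 h 22 min; less 45 min break → 9 h 37 min
Thu: 9:04 AM–8:27 PM = 11 h 23 min; less 45 min break → 10 h 38 min
Fri: 9:37 AM–7:49 PM = 10 h 12 min; less 45 min break → 9 h 27 min
Sat: 10:08 AM–6:23 PM = 8 h 15 min; less 45 min break → 7 h 30 min
Total worked: 47 h 9 min = 2829 min.
Regular 40 h 0 min = 2400 min at £16.00/h; overtime 7 h 9 min = 429 min at £24.00/h.
Pay = (2400 × £16.00 + 429 × £24.00) ÷ 60 = £811.60.

£811.60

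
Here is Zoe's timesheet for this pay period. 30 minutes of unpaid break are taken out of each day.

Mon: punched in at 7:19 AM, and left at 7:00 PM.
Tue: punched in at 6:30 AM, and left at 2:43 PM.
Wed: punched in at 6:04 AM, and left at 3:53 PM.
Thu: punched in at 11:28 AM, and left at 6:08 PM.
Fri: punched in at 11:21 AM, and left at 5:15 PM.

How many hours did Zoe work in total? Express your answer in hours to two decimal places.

Mon: 7:19 AM–7:00 PM = 11 h 41 min; less 30 min break → 11 h 11 min
Tue: 6:30 AM–2:43 PM = 8 h 13 min; less 30 min break → 7 h 43 min
Wed: 6:04 AM–3:53 PM = 9 h 49 min; less 30 min break → 9 h 19 min
Thu: 11:28 AM–6:08 PM = 6 h 40 min; less 30 min break → 6 h 10 min
Fri: 11:21 AM–5:15 PM = 5 h 54 min; less 30 min break → 5 h 24 min
Total: 11 h 11 min + 7 h 43 min + 9 h 19 min + 6 h 10 min + 5 h 24 min = 39 h 47 min.

39.78 hours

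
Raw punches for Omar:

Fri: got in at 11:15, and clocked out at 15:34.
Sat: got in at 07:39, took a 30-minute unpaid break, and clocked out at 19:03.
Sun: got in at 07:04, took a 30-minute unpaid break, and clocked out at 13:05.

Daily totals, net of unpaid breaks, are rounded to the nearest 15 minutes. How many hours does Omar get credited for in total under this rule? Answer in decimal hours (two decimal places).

20.75 hours

Fri: 11:15–15:34 = 4 h 19 min → rounds to 4 h 15 min
Sat: 07:39–19:03 = 11 h 24 min − 30 min = 10 h 54 min → rounds to 11 h 0 min
Sun: 07:04–13:05 = 6 h 1 min − 30 min = 5 h 31 min → rounds to 5 h 30 min
Total credited: 20 h 45 min.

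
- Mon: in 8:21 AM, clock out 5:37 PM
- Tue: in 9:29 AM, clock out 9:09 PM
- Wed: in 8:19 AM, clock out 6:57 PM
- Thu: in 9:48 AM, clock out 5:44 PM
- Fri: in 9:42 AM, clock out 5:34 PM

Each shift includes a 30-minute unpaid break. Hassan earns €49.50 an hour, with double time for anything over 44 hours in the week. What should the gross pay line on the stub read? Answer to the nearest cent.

Mon: 8:21 AM–5:37 PM = 9 h 16 min; less 30 min break → 8 h 46 min
Tue: 9:29 AM–9:09 PM = 11 h 40 min; less 30 min break → 11 h 10 min
Wed: 8:19 AM–6:57 PM = 10 h 38 min; less 30 min break → 10 h 8 min
Thu: 9:48 AM–5:44 PM = 7 h 56 min; less 30 min break → 7 h 26 min
Fri: 9:42 AM–5:34 PM = 7 h 52 min; less 30 min break → 7 h 22 min
Total worked: 44 h 52 min = 2692 min.
Regular 44 h 0 min = 2640 min at €49.50/h; overtime 0 h 52 min = 52 min at €99.00/h.
Pay = (2640 × €49.50 + 52 × €99.00) ÷ 60 = €2263.80.

€2263.80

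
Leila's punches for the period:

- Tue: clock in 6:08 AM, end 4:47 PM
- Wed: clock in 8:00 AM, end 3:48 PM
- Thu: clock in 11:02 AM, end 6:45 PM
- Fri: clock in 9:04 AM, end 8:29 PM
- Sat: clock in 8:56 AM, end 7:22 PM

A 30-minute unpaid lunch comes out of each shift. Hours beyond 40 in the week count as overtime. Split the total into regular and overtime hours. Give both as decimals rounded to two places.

Tue: 6:08 AM–4:47 PM = 10 h 39 min; less 30 min break → 10 h 9 min
Wed: 8:00 AM–3:48 PM = 7 h 48 min; less 30 min break → 7 h 18 min
Thu: 11:02 AM–6:45 PM = 7 h 43 min; less 30 min break → 7 h 13 min
Fri: 9:04 AM–8:29 PM = 11 h 25 min; less 30 min break → 10 h 55 min
Sat: 8:56 AM–7:22 PM = 10 h 26 min; less 30 min break → 9 h 56 min
Total worked: 45 h 31 min = 45.52 h.
Threshold 40 h → overtime 5 h 31 min, regular 40 h 0 min.

Regular 40.00 hours, overtime 5.52 hours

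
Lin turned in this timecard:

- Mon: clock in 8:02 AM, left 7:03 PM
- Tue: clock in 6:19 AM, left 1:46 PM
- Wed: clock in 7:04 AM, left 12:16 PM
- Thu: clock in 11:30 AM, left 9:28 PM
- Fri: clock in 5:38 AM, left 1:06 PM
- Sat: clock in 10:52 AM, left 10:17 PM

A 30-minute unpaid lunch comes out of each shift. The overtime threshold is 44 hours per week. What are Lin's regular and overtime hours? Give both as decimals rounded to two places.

Mon: 8:02 AM–7:03 PM = 11 h 1 min; less 30 min break → 10 h 31 min
Tue: 6:19 AM–1:46 PM = 7 h 27 min; less 30 min break → 6 h 57 min
Wed: 7:04 AM–12:16 PM = 5 h 12 min; less 30 min break → 4 h 42 min
Thu: 11:30 AM–9:28 PM = 9 h 58 min; less 30 min break → 9 h 28 min
Fri: 5:38 AM–1:06 PM = 7 h 28 min; less 30 min break → 6 h 58 min
Sat: 10:52 AM–10:17 PM = 11 h 25 min; less 30 min break → 10 h 55 min
Total worked: 49 h 31 min = 49.52 h.
Threshold 44 h → overtime 5 h 31 min, regular 44 h 0 min.

Regular 44.00 hours, overtime 5.52 hours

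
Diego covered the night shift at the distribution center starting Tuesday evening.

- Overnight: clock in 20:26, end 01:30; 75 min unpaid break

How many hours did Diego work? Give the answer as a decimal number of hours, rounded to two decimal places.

Overnight: 20:26 → midnight = 3 h 34 min; midnight → 01:30 = 1 h 30 min; span 5 h 4 min; less 75 min break → 3 h 49 min

3.82 hours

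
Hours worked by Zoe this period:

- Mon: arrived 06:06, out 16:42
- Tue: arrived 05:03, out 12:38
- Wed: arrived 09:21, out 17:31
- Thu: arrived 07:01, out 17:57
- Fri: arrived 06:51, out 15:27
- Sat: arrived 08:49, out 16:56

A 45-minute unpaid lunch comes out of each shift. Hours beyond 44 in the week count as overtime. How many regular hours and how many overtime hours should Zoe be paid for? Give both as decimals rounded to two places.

Regular 44.00 hours, overtime 5.50 hours

Mon: 06:06–16:42 = 10 h 36 min; less 45 min break → 9 h 51 min
Tue: 05:03–12:38 = 7 h 35 min; less 45 min break → 6 h 50 min
Wed: 09:21–17:31 = 8 h 10 min; less 45 min break → 7 h 25 min
Thu: 07:01–17:57 = 10 h 56 min; less 45 min break → 10 h 11 min
Fri: 06:51–15:27 = 8 h 36 min; less 45 min break → 7 h 51 min
Sat: 08:49–16:56 = 8 h 7 min; less 45 min break → 7 h 22 min
Total worked: 49 h 30 min = 49.50 h.
Threshold 44 h → overtime 5 h 30 min, regular 44 h 0 min.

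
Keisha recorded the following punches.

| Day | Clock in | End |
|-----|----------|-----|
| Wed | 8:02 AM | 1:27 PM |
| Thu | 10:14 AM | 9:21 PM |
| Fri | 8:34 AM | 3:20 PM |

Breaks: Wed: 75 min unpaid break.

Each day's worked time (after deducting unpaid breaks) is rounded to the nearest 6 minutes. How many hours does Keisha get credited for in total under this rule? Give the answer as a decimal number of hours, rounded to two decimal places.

22.10 hours

Wed: 8:02 AM–1:27 PM = 5 h 25 min − 75 min = 4 h 10 min → rounds to 4 h 12 min
Thu: 10:14 AM–9:21 PM = 11 h 7 min → rounds to 11 h 6 min
Fri: 8:34 AM–3:20 PM = 6 h 46 min → rounds to 6 h 48 min
Total credited: 22 h 6 min.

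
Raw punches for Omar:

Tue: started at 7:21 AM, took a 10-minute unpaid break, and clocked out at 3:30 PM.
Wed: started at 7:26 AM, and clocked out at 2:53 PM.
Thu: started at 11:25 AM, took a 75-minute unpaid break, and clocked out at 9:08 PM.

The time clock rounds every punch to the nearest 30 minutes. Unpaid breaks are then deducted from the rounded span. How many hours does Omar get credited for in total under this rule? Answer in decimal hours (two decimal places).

23.58 hours

Tue: in 7:21 AM→7:30 AM, out 3:30 PM→3:30 PM; 8 h 0 min − 10 min = 7 h 50 min
Wed: in 7:26 AM→7:30 AM, out 2:53 PM→3:00 PM; 7 h 30 min
Thu: in 11:25 AM→11:30 AM, out 9:08 PM→9:00 PM; 9 h 30 min − 75 min = 8 h 15 min
Total credited: 23 h 35 min.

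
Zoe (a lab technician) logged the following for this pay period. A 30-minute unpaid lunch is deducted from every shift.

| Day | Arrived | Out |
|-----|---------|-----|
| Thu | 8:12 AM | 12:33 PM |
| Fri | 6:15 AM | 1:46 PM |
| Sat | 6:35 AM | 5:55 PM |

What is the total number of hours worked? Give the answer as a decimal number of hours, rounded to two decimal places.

Thu: 8:12 AM–12:33 PM = 4 h 21 min; less 30 min break → 3 h 51 min
Fri: 6:15 AM–1:46 PM = 7 h 31 min; less 30 min break → 7 h 1 min
Sat: 6:35 AM–5:55 PM = 11 h 20 min; less 30 min break → 10 h 50 min
Total: 3 h 51 min + 7 h 1 min + 10 h 50 min = 21 h 42 min.

21.70 hours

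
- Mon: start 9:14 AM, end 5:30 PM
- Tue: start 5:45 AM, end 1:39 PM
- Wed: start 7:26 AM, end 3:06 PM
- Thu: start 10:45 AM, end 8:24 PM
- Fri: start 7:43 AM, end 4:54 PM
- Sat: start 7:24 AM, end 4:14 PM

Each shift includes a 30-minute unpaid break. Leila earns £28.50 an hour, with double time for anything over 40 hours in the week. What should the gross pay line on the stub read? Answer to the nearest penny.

Mon: 9:14 AM–5:30 PM = 8 h 16 min; less 30 min break → 7 h 46 min
Tue: 5:45 AM–1:39 PM = 7 h 54 min; less 30 min break → 7 h 24 min
Wed: 7:26 AM–3:06 PM = 7 h 40 min; less 30 min break → 7 h 10 min
Thu: 10:45 AM–8:24 PM = 9 h 39 min; less 30 min break → 9 h 9 min
Fri: 7:43 AM–4:54 PM = 9 h 11 min; less 30 min break → 8 h 41 min
Sat: 7:24 AM–4:14 PM = 8 h 50 min; less 30 min break → 8 h 20 min
Total worked: 48 h 30 min = 2910 min.
Regular 40 h 0 min = 2400 min at £28.50/h; overtime 8 h 30 min = 510 min at £57.00/h.
Pay = (2400 × £28.50 + 510 × £57.00) ÷ 60 = £1624.50.

£1624.50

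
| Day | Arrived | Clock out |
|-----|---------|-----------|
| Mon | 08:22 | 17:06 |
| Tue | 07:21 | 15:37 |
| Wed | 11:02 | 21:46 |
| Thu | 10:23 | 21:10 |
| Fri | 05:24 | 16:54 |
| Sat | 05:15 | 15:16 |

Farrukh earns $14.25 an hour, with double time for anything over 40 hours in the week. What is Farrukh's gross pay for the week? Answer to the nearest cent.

$1140.95

Mon: 08:22–17:06 = 8 h 44 min
Tue: 07:21–15:37 = 8 h 16 min
Wed: 11:02–21:46 = 10 h 44 min
Thu: 10:23–21:10 = 10 h 47 min
Fri: 05:24–16:54 = 11 h 30 min
Sat: 05:15–15:16 = 10 h 1 min
Total worked: 60 h 2 min = 3602 min.
Regular 40 h 0 min = 2400 min at $14.25/h; overtime 20 h 2 min = 1202 min at $28.50/h.
Pay = (2400 × $14.25 + 1202 × $28.50) ÷ 60 = $1140.95.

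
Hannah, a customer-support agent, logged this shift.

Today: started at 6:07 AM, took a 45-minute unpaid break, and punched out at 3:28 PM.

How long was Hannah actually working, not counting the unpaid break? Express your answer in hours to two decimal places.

Today: 6:07 AM–3:28 PM = 9 h 21 min; less 45 min break → 8 h 36 min

8.60 hours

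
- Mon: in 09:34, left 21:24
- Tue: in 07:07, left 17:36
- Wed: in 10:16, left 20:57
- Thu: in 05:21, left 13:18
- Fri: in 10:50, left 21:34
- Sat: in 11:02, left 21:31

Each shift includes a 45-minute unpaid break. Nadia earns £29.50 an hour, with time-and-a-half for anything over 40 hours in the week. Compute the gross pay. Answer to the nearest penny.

£1961.75

Mon: 09:34–21:24 = 11 h 50 min; less 45 min break → 11 h 5 min
Tue: 07:07–17:36 = 10 h 29 min; less 45 min break → 9 h 44 min
Wed: 10:16–20:57 = 10 h 41 min; less 45 min break → 9 h 56 min
Thu: 05:21–13:18 = 7 h 57 min; less 45 min break → 7 h 12 min
Fri: 10:50–21:34 = 10 h 44 min; less 45 min break → 9 h 59 min
Sat: 11:02–21:31 = 10 h 29 min; less 45 min break → 9 h 44 min
Total worked: 57 h 40 min = 3460 min.
Regular 40 h 0 min = 2400 min at £29.50/h; overtime 17 h 40 min = 1060 min at £44.25/h.
Pay = (2400 × £29.50 + 1060 × £44.25) ÷ 60 = £1961.75.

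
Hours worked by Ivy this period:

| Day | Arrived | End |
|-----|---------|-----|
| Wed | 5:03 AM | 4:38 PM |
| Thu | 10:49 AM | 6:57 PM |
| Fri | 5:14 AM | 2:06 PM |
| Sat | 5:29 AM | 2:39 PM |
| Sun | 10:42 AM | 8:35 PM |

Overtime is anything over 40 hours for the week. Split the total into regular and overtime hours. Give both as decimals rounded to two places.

Regular 40.00 hours, overtime 7.63 hours

Wed: 5:03 AM–4:38 PM = 11 h 35 min
Thu: 10:49 AM–6:57 PM = 8 h 8 min
Fri: 5:14 AM–2:06 PM = 8 h 52 min
Sat: 5:29 AM–2:39 PM = 9 h 10 min
Sun: 10:42 AM–8:35 PM = 9 h 53 min
Total worked: 47 h 38 min = 47.63 h.
Threshold 40 h → overtime 7 h 38 min, regular 40 h 0 min.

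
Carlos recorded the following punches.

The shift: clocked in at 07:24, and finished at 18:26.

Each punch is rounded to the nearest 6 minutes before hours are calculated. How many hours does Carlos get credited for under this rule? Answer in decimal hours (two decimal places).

11.00 hours

The shift: in 07:24→07:24, out 18:26→18:24; 11 h 0 min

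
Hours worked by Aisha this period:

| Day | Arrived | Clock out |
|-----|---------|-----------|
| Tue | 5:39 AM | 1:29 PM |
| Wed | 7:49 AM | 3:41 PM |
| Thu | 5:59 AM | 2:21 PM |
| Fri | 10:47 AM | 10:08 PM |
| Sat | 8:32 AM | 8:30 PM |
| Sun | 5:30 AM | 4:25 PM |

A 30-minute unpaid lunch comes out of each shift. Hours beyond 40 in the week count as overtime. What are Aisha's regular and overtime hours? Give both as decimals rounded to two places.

Tue: 5:39 AM–1:29 PM = 7 h 50 min; less 30 min break → 7 h 20 min
Wed: 7:49 AM–3:41 PM = 7 h 52 min; less 30 min break → 7 h 22 min
Thu: 5:59 AM–2:21 PM = 8 h 22 min; less 30 min break → 7 h 52 min
Fri: 10:47 AM–10:08 PM = 11 h 21 min; less 30 min break → 10 h 51 min
Sat: 8:32 AM–8:30 PM = 11 h 58 min; less 30 min break → 11 h 28 min
Sun: 5:30 AM–4:25 PM = 10 h 55 min; less 30 min break → 10 h 25 min
Total worked: 55 h 18 min = 55.30 h.
Threshold 40 h → overtime 15 h 18 min, regular 40 h 0 min.

Regular 40.00 hours, overtime 15.30 hours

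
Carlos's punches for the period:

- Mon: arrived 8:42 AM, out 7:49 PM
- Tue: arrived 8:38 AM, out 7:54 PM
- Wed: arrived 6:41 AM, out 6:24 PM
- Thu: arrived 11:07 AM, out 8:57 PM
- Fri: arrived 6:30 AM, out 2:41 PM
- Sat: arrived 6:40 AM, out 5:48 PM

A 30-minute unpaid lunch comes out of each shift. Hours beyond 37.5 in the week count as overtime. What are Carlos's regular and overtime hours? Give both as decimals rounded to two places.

Regular 37.50 hours, overtime 22.75 hours

Mon: 8:42 AM–7:49 PM = 11 h 7 min; less 30 min break → 10 h 37 min
Tue: 8:38 AM–7:54 PM = 11 h 16 min; less 30 min break → 10 h 46 min
Wed: 6:41 AM–6:24 PM = 11 h 43 min; less 30 min break → 11 h 13 min
Thu: 11:07 AM–8:57 PM = 9 h 50 min; less 30 min break → 9 h 20 min
Fri: 6:30 AM–2:41 PM = 8 h 11 min; less 30 min break → 7 h 41 min
Sat: 6:40 AM–5:48 PM = 11 h 8 min; less 30 min break → 10 h 38 min
Total worked: 60 h 15 min = 60.25 h.
Threshold 37.5 h → overtime 22 h 45 min, regular 37 h 30 min.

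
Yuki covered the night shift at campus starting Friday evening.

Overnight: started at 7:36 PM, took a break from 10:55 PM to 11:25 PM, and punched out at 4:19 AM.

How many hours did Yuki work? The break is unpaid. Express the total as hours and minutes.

Overnight: 7:36 PM → midnight = 4 h 24 min; midnight → 4:19 AM = 4 h 19 min; span 8 h 43 min; less 30 min break → 8 h 13 min

8 h 13 min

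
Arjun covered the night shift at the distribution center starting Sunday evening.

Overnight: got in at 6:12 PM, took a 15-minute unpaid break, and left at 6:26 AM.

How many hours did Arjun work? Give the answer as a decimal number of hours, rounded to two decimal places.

Overnight: 6:12 PM → midnight = 5 h 48 min; midnight → 6:26 AM = 6 h 26 min; span 12 h 14 min; less 15 min break → 11 h 59 min

11.98 hours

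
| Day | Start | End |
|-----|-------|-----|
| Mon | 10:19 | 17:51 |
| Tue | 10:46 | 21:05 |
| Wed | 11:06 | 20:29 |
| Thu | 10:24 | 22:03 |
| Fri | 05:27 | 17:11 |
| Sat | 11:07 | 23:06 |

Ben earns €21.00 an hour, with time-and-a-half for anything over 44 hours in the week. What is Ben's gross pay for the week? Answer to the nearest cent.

Mon: 10:19–17:51 = 7 h 32 min
Tue: 10:46–21:05 = 10 h 19 min
Wed: 11:06–20:29 = 9 h 23 min
Thu: 10:24–22:03 = 11 h 39 min
Fri: 05:27–17:11 = 11 h 44 min
Sat: 11:07–23:06 = 11 h 59 min
Total worked: 62 h 36 min = 3756 min.
Regular 44 h 0 min = 2640 min at €21.00/h; overtime 18 h 36 min = 1116 min at €31.50/h.
Pay = (2640 × €21.00 + 1116 × €31.50) ÷ 60 = €1509.90.

€1509.90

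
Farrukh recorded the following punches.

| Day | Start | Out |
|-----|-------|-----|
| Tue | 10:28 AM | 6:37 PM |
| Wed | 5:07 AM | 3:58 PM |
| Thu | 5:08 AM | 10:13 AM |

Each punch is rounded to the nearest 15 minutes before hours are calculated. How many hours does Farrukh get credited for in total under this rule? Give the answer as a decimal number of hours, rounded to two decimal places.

24.00 hours

Tue: in 10:28 AM→10:30 AM, out 6:37 PM→6:30 PM; 8 h 0 min
Wed: in 5:07 AM→5:00 AM, out 3:58 PM→4:00 PM; 11 h 0 min
Thu: in 5:08 AM→5:15 AM, out 10:13 AM→10:15 AM; 5 h 0 min
Total credited: 24 h 0 min.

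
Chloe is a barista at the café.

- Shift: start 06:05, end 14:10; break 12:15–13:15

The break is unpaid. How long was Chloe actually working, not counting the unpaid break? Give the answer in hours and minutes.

Shift: 06:05–14:10 = 8 h 5 min; less 60 min break → 7 h 5 min

7 h 5 min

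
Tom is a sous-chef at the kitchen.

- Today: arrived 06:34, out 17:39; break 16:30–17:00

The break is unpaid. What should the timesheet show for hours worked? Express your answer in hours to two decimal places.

Today: 06:34–17:39 = 11 h 5 min; less 30 min break → 10 h 35 min

10.58 hours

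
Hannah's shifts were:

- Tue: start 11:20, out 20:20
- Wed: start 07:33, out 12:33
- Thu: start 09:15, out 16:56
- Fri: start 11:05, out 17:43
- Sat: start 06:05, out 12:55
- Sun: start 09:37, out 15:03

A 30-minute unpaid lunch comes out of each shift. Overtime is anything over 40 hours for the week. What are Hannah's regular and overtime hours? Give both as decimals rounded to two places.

Regular 37.58 hours, overtime 0.00 hours

Tue: 11:20–20:20 = 9 h 0 min; less 30 min break → 8 h 30 min
Wed: 07:33–12:33 = 5 h 0 min; less 30 min break → 4 h 30 min
Thu: 09:15–16:56 = 7 h 41 min; less 30 min break → 7 h 11 min
Fri: 11:05–17:43 = 6 h 38 min; less 30 min break → 6 h 8 min
Sat: 06:05–12:55 = 6 h 50 min; less 30 min break → 6 h 20 min
Sun: 09:37–15:03 = 5 h 26 min; less 30 min break → 4 h 56 min
Total worked: 37 h 35 min = 37.58 h.
Threshold 40 h → overtime 0 h 0 min, regular 37 h 35 min.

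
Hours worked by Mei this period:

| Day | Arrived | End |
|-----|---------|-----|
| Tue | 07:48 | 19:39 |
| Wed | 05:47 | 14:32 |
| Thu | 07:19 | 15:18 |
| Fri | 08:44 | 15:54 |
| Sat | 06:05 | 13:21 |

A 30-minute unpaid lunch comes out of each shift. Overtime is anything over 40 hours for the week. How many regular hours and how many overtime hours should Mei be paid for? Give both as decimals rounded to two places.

Regular 40.00 hours, overtime 0.52 hours

Tue: 07:48–19:39 = 11 h 51 min; less 30 min break → 11 h 21 min
Wed: 05:47–14:32 = 8 h 45 min; less 30 min break → 8 h 15 min
Thu: 07:19–15:18 = 7 h 59 min; less 30 min break → 7 h 29 min
Fri: 08:44–15:54 = 7 h 10 min; less 30 min break → 6 h 40 min
Sat: 06:05–13:21 = 7 h 16 min; less 30 min break → 6 h 46 min
Total worked: 40 h 31 min = 40.52 h.
Threshold 40 h → overtime 0 h 31 min, regular 40 h 0 min.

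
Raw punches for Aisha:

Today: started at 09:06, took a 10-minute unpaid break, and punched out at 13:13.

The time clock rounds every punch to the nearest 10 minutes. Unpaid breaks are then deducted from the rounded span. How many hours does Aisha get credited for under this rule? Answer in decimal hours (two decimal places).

3.83 hours

Today: in 09:06→09:10, out 13:13→13:10; 4 h 0 min − 10 min = 3 h 50 min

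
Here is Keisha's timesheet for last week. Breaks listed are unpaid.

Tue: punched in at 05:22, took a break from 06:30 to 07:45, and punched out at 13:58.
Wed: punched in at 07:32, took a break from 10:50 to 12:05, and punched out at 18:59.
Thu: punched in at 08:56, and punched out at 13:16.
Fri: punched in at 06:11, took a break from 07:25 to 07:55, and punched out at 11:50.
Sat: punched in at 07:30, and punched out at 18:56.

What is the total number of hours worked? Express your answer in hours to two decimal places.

38.47 hours

Tue: 05:22–13:58 = 8 h 36 min; less 75 min break → 7 h 21 min
Wed: 07:32–18:59 = 11 h 27 min; less 75 min break → 10 h 12 min
Thu: 08:56–13:16 = 4 h 20 min
Fri: 06:11–11:50 = 5 h 39 min; less 30 min break → 5 h 9 min
Sat: 07:30–18:56 = 11 h 26 min
Total: 7 h 21 min + 10 h 12 min + 4 h 20 min + 5 h 9 min + 11 h 26 min = 38 h 28 min.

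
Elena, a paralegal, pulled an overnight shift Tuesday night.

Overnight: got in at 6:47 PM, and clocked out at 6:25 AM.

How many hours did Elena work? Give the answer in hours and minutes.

Overnight: 6:47 PM → midnight = 5 h 13 min; midnight → 6:25 AM = 6 h 25 min; span 11 h 38 min

11 h 38 min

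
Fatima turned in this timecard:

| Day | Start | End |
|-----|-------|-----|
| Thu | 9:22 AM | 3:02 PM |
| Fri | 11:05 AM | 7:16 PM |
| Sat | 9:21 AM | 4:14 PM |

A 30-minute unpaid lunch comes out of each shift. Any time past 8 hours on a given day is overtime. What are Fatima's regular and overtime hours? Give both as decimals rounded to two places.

Thu: 9:22 AM–3:02 PM = 5 h 40 min; less 30 min break → 5 h 10 min
Fri: 11:05 AM–7:16 PM = 8 h 11 min; less 30 min break → 7 h 41 min
Sat: 9:21 AM–4:14 PM = 6 h 53 min; less 30 min break → 6 h 23 min
Thu reg 5 h 10 min / OT 0 h 0 min; Fri reg 7 h 41 min / OT 0 h 0 min; Sat reg 6 h 23 min / OT 0 h 0 min.
Totals: regular 19 h 14 min, overtime 0 h 0 min.

Regular 19.23 hours, overtime 0.00 hours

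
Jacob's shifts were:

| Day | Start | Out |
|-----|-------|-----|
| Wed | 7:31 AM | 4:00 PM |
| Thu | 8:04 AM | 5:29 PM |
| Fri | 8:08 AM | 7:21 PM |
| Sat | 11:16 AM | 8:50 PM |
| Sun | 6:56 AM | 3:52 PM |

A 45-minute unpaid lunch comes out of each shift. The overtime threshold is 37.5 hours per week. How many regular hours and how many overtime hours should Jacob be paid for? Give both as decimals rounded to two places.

Wed: 7:31 AM–4:00 PM = 8 h 29 min; less 45 min break → 7 h 44 min
Thu: 8:04 AM–5:29 PM = 9 h 25 min; less 45 min break → 8 h 40 min
Fri: 8:08 AM–7:21 PM = 11 h 13 min; less 45 min break → 10 h 28 min
Sat: 11:16 AM–8:50 PM = 9 h 34 min; less 45 min break → 8 h 49 min
Sun: 6:56 AM–3:52 PM = 8 h 56 min; less 45 min break → 8 h 11 min
Total worked: 43 h 52 min = 43.87 h.
Threshold 37.5 h → overtime 6 h 22 min, regular 37 h 30 min.

Regular 37.50 hours, overtime 6.37 hours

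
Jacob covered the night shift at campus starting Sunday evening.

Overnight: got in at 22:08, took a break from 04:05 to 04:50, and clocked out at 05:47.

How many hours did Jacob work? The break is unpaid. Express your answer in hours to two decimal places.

6.90 hours

Overnight: 22:08 → midnight = 1 h 52 min; midnight → 05:47 = 5 h 47 min; span 7 h 39 min; less 45 min break → 6 h 54 min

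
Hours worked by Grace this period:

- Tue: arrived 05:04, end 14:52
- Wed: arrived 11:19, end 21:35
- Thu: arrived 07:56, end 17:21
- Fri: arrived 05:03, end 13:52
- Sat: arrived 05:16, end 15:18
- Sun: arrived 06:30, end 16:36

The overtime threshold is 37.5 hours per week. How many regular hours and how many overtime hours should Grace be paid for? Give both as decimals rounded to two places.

Tue: 05:04–14:52 = 9 h 48 min
Wed: 11:19–21:35 = 10 h 16 min
Thu: 07:56–17:21 = 9 h 25 min
Fri: 05:03–13:52 = 8 h 49 min
Sat: 05:16–15:18 = 10 h 2 min
Sun: 06:30–16:36 = 10 h 6 min
Total worked: 58 h 26 min = 58.43 h.
Threshold 37.5 h → overtime 20 h 56 min, regular 37 h 30 min.

Regular 37.50 hours, overtime 20.93 hours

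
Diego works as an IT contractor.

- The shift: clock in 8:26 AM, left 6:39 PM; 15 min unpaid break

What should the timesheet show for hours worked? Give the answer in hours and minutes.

9 h 58 min

The shift: 8:26 AM–6:39 PM = 10 h 13 min; less 15 min break → 9 h 58 min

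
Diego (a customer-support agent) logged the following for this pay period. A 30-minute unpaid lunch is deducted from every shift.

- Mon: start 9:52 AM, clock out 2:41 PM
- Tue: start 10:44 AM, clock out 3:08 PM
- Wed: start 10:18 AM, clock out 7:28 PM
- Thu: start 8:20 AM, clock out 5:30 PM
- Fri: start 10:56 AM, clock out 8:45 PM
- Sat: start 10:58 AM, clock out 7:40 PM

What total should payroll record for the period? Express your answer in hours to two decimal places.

Mon: 9:52 AM–2:41 PM = 4 h 49 min; less 30 min break → 4 h 19 min
Tue: 10:44 AM–3:08 PM = 4 h 24 min; less 30 min break → 3 h 54 min
Wed: 10:18 AM–7:28 PM = 9 h 10 min; less 30 min break → 8 h 40 min
Thu: 8:20 AM–5:30 PM = 9 h 10 min; less 30 min break → 8 h 40 min
Fri: 10:56 AM–8:45 PM = 9 h 49 min; less 30 min break → 9 h 19 min
Sat: 10:58 AM–7:40 PM = 8 h 42 min; less 30 min break → 8 h 12 min
Total: 4 h 19 min + 3 h 54 min + 8 h 40 min + 8 h 40 min + 9 h 19 min + 8 h 12 min = 43 h 4 min.

43.07 hours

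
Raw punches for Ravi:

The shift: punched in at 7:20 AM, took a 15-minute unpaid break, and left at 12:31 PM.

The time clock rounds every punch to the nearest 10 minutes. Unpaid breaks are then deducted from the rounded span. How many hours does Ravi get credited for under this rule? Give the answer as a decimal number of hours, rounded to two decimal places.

The shift: in 7:20 AM→7:20 AM, out 12:31 PM→12:30 PM; 5 h 10 min − 15 min = 4 h 55 min

4.92 hours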